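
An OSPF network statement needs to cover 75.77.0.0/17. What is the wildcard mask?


Subnet mask: 255.255.128.0
Wildcard = 255.255.255.255 - subnet mask
255 - 255 = 0
255 - 255 = 0
255 - 128 = 127
255 - 0 = 255
Wildcard: 0.0.127.255


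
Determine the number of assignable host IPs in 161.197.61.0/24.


Host bits = 32 - 24 = 8
Total addresses = 2^8 = 256
Usable = total - 2 (network and broadcast)
Usable hosts: 254


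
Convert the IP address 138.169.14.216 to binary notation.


138 = 10001010
169 = 10101001
14 = 00001110
216 = 11011000
Binary: 10001010.10101001.00001110.11011000


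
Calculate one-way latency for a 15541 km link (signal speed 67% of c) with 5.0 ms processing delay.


Speed = 0.67 * 3e5 km/s = 201000 km/s
Propagation delay = 15541 / 201000 = 0.0773 s = 77.3184 ms
Processing delay = 5.0 ms
Total one-way latency = 82.3184 ms


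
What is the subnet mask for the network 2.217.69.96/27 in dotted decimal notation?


/27 means 27 network bits, 5 host bits
Binary: 11111111111111111111111111100000
Mask: 255.255.255.224


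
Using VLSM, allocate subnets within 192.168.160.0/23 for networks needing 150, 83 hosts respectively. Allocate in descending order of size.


150 hosts -> /24 (254 usable): 192.168.160.0/24
83 hosts -> /25 (126 usable): 192.168.161.0/25
Allocation: 192.168.160.0/24 (150 hosts, 254 usable); 192.168.161.0/25 (83 hosts, 126 usable)


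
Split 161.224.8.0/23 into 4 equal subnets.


New prefix = 23 + 2 = 25
Each subnet has 128 addresses
  161.224.8.0/25
  161.224.8.128/25
  161.224.9.0/25
  161.224.9.128/25
Subnets: 161.224.8.0/25, 161.224.8.128/25, 161.224.9.0/25, 161.224.9.128/25


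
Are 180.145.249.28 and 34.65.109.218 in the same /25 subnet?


Mask: 255.255.255.128
180.145.249.28 AND mask = 180.145.249.0
34.65.109.218 AND mask = 34.65.109.128
No, different subnets (180.145.249.0 vs 34.65.109.128)


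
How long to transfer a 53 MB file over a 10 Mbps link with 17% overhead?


Effective throughput = 10 * (1 - 17/100) = 8.3 Mbps
File size in Mb = 53 * 8 = 424 Mb
Time = 424 / 8.3
Time = 51.0843 seconds


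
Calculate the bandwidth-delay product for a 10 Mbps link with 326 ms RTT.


BDP = bandwidth * RTT
= 10 Mbps * 326 ms
= 10 * 1e6 * 326 / 1000 bits
= 3260000 bits
= 407500 bytes
= 397.9492 KB
BDP = 3260000 bits (407500 bytes)


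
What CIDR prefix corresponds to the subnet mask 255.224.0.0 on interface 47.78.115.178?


Binary: 11111111.11100000.00000000.00000000
Count leading 1s
Prefix: /11


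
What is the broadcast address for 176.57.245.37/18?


Network: 176.57.192.0/18
Host bits = 14
Set all host bits to 1:
Broadcast: 176.57.255.255


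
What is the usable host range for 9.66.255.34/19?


Network: 9.66.224.0
Broadcast: 9.66.255.255
First usable = network + 1
Last usable = broadcast - 1
Range: 9.66.224.1 to 9.66.255.254


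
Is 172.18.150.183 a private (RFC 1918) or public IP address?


RFC 1918 private ranges:
  10.0.0.0/8 (10.0.0.0 - 10.255.255.255)
  172.16.0.0/12 (172.16.0.0 - 172.31.255.255)
  192.168.0.0/16 (192.168.0.0 - 192.168.255.255)
Private (in 172.16.0.0/12)


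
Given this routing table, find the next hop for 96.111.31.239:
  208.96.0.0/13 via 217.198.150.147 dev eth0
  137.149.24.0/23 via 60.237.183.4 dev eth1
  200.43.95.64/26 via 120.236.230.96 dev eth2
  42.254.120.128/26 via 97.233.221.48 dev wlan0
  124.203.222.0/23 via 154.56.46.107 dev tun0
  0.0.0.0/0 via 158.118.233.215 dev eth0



Longest prefix match for 96.111.31.239:
  /13 208.96.0.0: no
  /23 137.149.24.0: no
  /26 200.43.95.64: no
  /26 42.254.120.128: no
  /23 124.203.222.0: no
  /0 0.0.0.0: MATCH
Selected: next-hop 158.118.233.215 via eth0 (matched /0)


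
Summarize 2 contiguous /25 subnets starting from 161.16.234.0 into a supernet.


Original prefix: /25
Number of subnets: 2 = 2^1
New prefix = 25 - 1 = 24
Supernet: 161.16.234.0/24


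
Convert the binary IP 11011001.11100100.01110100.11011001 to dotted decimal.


11011001 = 217
11100100 = 228
01110100 = 116
11011001 = 217
IP: 217.228.116.217


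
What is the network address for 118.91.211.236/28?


IP:   01110110.01011011.11010011.11101100
Mask: 11111111.11111111.11111111.11110000
AND operation:
Net:  01110110.01011011.11010011.11100000
Network: 118.91.211.224/28


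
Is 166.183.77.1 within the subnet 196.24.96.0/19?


Subnet network: 196.24.96.0
Test IP AND mask: 166.183.64.0
No, 166.183.77.1 is not in 196.24.96.0/19


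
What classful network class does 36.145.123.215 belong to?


First octet: 36
Binary: 00100100
0xxxxxxx -> Class A (1-126)
Class A, default mask 255.0.0.0 (/8)


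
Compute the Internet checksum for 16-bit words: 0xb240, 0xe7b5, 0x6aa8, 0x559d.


Sum all words (with carry folding):
+ 0xb240 = 0xb240
+ 0xe7b5 = 0x99f6
+ 0x6aa8 = 0x049f
+ 0x559d = 0x5a3c
One's complement: ~0x5a3c
Checksum = 0xa5c3


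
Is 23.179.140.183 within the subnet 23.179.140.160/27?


Subnet network: 23.179.140.160
Test IP AND mask: 23.179.140.160
Yes, 23.179.140.183 is in 23.179.140.160/27


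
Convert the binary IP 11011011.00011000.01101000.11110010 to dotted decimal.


11011011 = 219
00011000 = 24
01101000 = 104
11110010 = 242
IP: 219.24.104.242


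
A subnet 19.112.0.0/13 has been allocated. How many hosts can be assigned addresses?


Host bits = 32 - 13 = 19
Total addresses = 2^19 = 524288
Usable = total - 2 (network and broadcast)
Usable hosts: 524286


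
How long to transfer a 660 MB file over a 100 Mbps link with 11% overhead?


Effective throughput = 100 * (1 - 11/100) = 89 Mbps
File size in Mb = 660 * 8 = 5280 Mb
Time = 5280 / 89
Time = 59.3258 seconds


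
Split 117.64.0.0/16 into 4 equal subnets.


New prefix = 16 + 2 = 18
Each subnet has 16384 addresses
  117.64.0.0/18
  117.64.64.0/18
  117.64.128.0/18
  117.64.192.0/18
Subnets: 117.64.0.0/18, 117.64.64.0/18, 117.64.128.0/18, 117.64.192.0/18


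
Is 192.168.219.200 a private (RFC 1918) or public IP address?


RFC 1918 private ranges:
  10.0.0.0/8 (10.0.0.0 - 10.255.255.255)
  172.16.0.0/12 (172.16.0.0 - 172.31.255.255)
  192.168.0.0/16 (192.168.0.0 - 192.168.255.255)
Private (in 192.168.0.0/16)


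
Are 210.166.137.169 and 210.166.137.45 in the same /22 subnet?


Mask: 255.255.252.0
210.166.137.169 AND mask = 210.166.136.0
210.166.137.45 AND mask = 210.166.136.0
Yes, same subnet (210.166.136.0)


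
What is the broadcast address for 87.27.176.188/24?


Network: 87.27.176.0/24
Host bits = 8
Set all host bits to 1:
Broadcast: 87.27.176.255


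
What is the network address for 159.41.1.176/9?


IP:   10011111.00101001.00000001.10110000
Mask: 11111111.10000000.00000000.00000000
AND operation:
Net:  10011111.00000000.00000000.00000000
Network: 159.0.0.0/9


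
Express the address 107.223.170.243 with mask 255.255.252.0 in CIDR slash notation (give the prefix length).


Binary: 11111111.11111111.11111100.00000000
Count leading 1s
Prefix: /22


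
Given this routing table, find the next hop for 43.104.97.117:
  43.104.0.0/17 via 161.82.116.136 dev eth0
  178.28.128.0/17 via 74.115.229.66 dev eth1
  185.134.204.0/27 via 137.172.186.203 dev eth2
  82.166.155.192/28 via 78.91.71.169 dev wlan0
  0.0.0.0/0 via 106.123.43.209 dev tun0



Longest prefix match for 43.104.97.117:
  /17 43.104.0.0: MATCH
  /17 178.28.128.0: no
  /27 185.134.204.0: no
  /28 82.166.155.192: no
  /0 0.0.0.0: MATCH
Selected: next-hop 161.82.116.136 via eth0 (matched /17)


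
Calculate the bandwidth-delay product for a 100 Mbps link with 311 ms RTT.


BDP = bandwidth * RTT
= 100 Mbps * 311 ms
= 100 * 1e6 * 311 / 1000 bits
= 31100000 bits
= 3887500 bytes
= 3796.3867 KB
BDP = 31100000 bits (3887500 bytes)


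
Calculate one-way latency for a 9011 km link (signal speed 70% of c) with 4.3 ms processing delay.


Speed = 0.7 * 3e5 km/s = 210000 km/s
Propagation delay = 9011 / 210000 = 0.0429 s = 42.9095 ms
Processing delay = 4.3 ms
Total one-way latency = 47.2095 ms


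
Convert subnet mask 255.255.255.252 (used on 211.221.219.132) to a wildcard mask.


Subnet mask: 255.255.255.252
Wildcard = 255.255.255.255 - subnet mask
255 - 255 = 0
255 - 255 = 0
255 - 255 = 0
255 - 252 = 3
Wildcard: 0.0.0.3


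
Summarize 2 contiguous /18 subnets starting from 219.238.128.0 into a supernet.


Original prefix: /18
Number of subnets: 2 = 2^1
New prefix = 18 - 1 = 17
Supernet: 219.238.128.0/17


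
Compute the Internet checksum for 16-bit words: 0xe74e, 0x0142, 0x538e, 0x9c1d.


Sum all words (with carry folding):
+ 0xe74e = 0xe74e
+ 0x0142 = 0xe890
+ 0x538e = 0x3c1f
+ 0x9c1d = 0xd83c
One's complement: ~0xd83c
Checksum = 0x27c3


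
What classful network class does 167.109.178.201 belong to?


First octet: 167
Binary: 10100111
10xxxxxx -> Class B (128-191)
Class B, default mask 255.255.0.0 (/16)


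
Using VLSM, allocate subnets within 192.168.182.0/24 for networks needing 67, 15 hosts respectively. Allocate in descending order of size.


67 hosts -> /25 (126 usable): 192.168.182.0/25
15 hosts -> /27 (30 usable): 192.168.182.128/27
Allocation: 192.168.182.0/25 (67 hosts, 126 usable); 192.168.182.128/27 (15 hosts, 30 usable)


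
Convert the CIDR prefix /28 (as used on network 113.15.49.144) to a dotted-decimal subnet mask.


/28 means 28 network bits, 4 host bits
Binary: 11111111111111111111111111110000
Mask: 255.255.255.240


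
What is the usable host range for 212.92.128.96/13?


Network: 212.88.0.0
Broadcast: 212.95.255.255
First usable = network + 1
Last usable = broadcast - 1
Range: 212.88.0.1 to 212.95.255.254


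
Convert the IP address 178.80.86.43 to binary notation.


178 = 10110010
80 = 01010000
86 = 01010110
43 = 00101011
Binary: 10110010.01010000.01010110.00101011


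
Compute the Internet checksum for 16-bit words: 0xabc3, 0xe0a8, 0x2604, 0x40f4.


Sum all words (with carry folding):
+ 0xabc3 = 0xabc3
+ 0xe0a8 = 0x8c6c
+ 0x2604 = 0xb270
+ 0x40f4 = 0xf364
One's complement: ~0xf364
Checksum = 0x0c9b


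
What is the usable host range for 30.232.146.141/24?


Network: 30.232.146.0
Broadcast: 30.232.146.255
First usable = network + 1
Last usable = broadcast - 1
Range: 30.232.146.1 to 30.232.146.254


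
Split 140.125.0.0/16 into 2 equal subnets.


New prefix = 16 + 1 = 17
Each subnet has 32768 addresses
  140.125.0.0/17
  140.125.128.0/17
Subnets: 140.125.0.0/17, 140.125.128.0/17


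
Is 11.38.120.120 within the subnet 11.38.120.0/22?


Subnet network: 11.38.120.0
Test IP AND mask: 11.38.120.0
Yes, 11.38.120.120 is in 11.38.120.0/22


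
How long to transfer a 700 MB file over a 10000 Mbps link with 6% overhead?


Effective throughput = 10000 * (1 - 6/100) = 9400 Mbps
File size in Mb = 700 * 8 = 5600 Mb
Time = 5600 / 9400
Time = 0.5957 seconds


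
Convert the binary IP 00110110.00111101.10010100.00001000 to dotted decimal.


00110110 = 54
00111101 = 61
10010100 = 148
00001000 = 8
IP: 54.61.148.8


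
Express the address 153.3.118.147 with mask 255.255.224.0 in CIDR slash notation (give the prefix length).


Binary: 11111111.11111111.11100000.00000000
Count leading 1s
Prefix: /19


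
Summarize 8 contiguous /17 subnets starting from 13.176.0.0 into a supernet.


Original prefix: /17
Number of subnets: 8 = 2^3
New prefix = 17 - 3 = 14
Supernet: 13.176.0.0/14


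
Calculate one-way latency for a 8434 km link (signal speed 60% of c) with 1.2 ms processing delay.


Speed = 0.6 * 3e5 km/s = 180000 km/s
Propagation delay = 8434 / 180000 = 0.0469 s = 46.8556 ms
Processing delay = 1.2 ms
Total one-way latency = 48.0556 ms


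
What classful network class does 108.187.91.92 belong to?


First octet: 108
Binary: 01101100
0xxxxxxx -> Class A (1-126)
Class A, default mask 255.0.0.0 (/8)


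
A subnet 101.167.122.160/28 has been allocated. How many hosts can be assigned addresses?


Host bits = 32 - 28 = 4
Total addresses = 2^4 = 16
Usable = total - 2 (network and broadcast)
Usable hosts: 14


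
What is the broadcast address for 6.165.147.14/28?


Network: 6.165.147.0/28
Host bits = 4
Set all host bits to 1:
Broadcast: 6.165.147.15


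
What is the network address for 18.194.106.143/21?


IP:   00010010.11000010.01101010.10001111
Mask: 11111111.11111111.11111000.00000000
AND operation:
Net:  00010010.11000010.01101000.00000000
Network: 18.194.104.0/21


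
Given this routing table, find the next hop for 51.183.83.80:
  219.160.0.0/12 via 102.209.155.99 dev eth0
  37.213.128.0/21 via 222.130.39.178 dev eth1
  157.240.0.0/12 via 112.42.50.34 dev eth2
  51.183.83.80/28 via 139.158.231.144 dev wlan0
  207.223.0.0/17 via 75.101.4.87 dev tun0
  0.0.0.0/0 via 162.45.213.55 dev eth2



Longest prefix match for 51.183.83.80:
  /12 219.160.0.0: no
  /21 37.213.128.0: no
  /12 157.240.0.0: no
  /28 51.183.83.80: MATCH
  /17 207.223.0.0: no
  /0 0.0.0.0: MATCH
Selected: next-hop 139.158.231.144 via wlan0 (matched /28)


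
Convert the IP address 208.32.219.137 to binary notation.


208 = 11010000
32 = 00100000
219 = 11011011
137 = 10001001
Binary: 11010000.00100000.11011011.10001001


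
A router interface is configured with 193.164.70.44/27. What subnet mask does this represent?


/27 means 27 network bits, 5 host bits
Binary: 11111111111111111111111111100000
Mask: 255.255.255.224


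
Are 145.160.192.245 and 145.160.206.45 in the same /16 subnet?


Mask: 255.255.0.0
145.160.192.245 AND mask = 145.160.0.0
145.160.206.45 AND mask = 145.160.0.0
Yes, same subnet (145.160.0.0)


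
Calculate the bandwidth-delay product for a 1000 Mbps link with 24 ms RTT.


BDP = bandwidth * RTT
= 1000 Mbps * 24 ms
= 1000 * 1e6 * 24 / 1000 bits
= 24000000 bits
= 3000000 bytes
= 2929.6875 KB
BDP = 24000000 bits (3000000 bytes)


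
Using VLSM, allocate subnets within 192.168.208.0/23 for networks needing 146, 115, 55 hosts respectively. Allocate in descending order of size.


146 hosts -> /24 (254 usable): 192.168.208.0/24
115 hosts -> /25 (126 usable): 192.168.209.0/25
55 hosts -> /26 (62 usable): 192.168.209.128/26
Allocation: 192.168.208.0/24 (146 hosts, 254 usable); 192.168.209.0/25 (115 hosts, 126 usable); 192.168.209.128/26 (55 hosts, 62 usable)


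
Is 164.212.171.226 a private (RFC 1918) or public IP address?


RFC 1918 private ranges:
  10.0.0.0/8 (10.0.0.0 - 10.255.255.255)
  172.16.0.0/12 (172.16.0.0 - 172.31.255.255)
  192.168.0.0/16 (192.168.0.0 - 192.168.255.255)
Public (not in any RFC 1918 range)


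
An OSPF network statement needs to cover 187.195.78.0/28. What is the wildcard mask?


Subnet mask: 255.255.255.240
Wildcard = 255.255.255.255 - subnet mask
255 - 255 = 0
255 - 255 = 0
255 - 255 = 0
255 - 240 = 15
Wildcard: 0.0.0.15


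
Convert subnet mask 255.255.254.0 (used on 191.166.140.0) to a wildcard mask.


Subnet mask: 255.255.254.0
Wildcard = 255.255.255.255 - subnet mask
255 - 255 = 0
255 - 255 = 0
255 - 254 = 1
255 - 0 = 255
Wildcard: 0.0.1.255


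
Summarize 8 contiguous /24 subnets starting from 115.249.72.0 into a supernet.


Original prefix: /24
Number of subnets: 8 = 2^3
New prefix = 24 - 3 = 21
Supernet: 115.249.72.0/21


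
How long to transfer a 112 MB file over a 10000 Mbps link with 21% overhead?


Effective throughput = 10000 * (1 - 21/100) = 7900 Mbps
File size in Mb = 112 * 8 = 896 Mb
Time = 896 / 7900
Time = 0.1134 seconds


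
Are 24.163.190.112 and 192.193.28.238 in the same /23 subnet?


Mask: 255.255.254.0
24.163.190.112 AND mask = 24.163.190.0
192.193.28.238 AND mask = 192.193.28.0
No, different subnets (24.163.190.0 vs 192.193.28.0)


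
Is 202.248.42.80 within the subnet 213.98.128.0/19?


Subnet network: 213.98.128.0
Test IP AND mask: 202.248.32.0
No, 202.248.42.80 is not in 213.98.128.0/19


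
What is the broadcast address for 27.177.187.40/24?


Network: 27.177.187.0/24
Host bits = 8
Set all host bits to 1:
Broadcast: 27.177.187.255


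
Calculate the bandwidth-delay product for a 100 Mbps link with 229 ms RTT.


BDP = bandwidth * RTT
= 100 Mbps * 229 ms
= 100 * 1e6 * 229 / 1000 bits
= 22900000 bits
= 2862500 bytes
= 2795.4102 KB
BDP = 22900000 bits (2862500 bytes)


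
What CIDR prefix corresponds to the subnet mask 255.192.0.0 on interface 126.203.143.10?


Binary: 11111111.11000000.00000000.00000000
Count leading 1s
Prefix: /10


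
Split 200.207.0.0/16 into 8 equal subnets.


New prefix = 16 + 3 = 19
Each subnet has 8192 addresses
  200.207.0.0/19
  200.207.32.0/19
  200.207.64.0/19
  200.207.96.0/19
  200.207.128.0/19
  200.207.160.0/19
  200.207.192.0/19
  200.207.224.0/19
Subnets: 200.207.0.0/19, 200.207.32.0/19, 200.207.64.0/19, 200.207.96.0/19, 200.207.128.0/19, 200.207.160.0/19, 200.207.192.0/19, 200.207.224.0/19


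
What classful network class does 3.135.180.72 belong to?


First octet: 3
Binary: 00000011
0xxxxxxx -> Class A (1-126)
Class A, default mask 255.0.0.0 (/8)


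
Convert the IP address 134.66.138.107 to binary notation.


134 = 10000110
66 = 01000010
138 = 10001010
107 = 01101011
Binary: 10000110.01000010.10001010.01101011


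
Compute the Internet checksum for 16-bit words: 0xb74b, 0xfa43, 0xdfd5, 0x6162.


Sum all words (with carry folding):
+ 0xb74b = 0xb74b
+ 0xfa43 = 0xb18f
+ 0xdfd5 = 0x9165
+ 0x6162 = 0xf2c7
One's complement: ~0xf2c7
Checksum = 0x0d38


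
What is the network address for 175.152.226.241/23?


IP:   10101111.10011000.11100010.11110001
Mask: 11111111.11111111.11111110.00000000
AND operation:
Net:  10101111.10011000.11100010.00000000
Network: 175.152.226.0/23


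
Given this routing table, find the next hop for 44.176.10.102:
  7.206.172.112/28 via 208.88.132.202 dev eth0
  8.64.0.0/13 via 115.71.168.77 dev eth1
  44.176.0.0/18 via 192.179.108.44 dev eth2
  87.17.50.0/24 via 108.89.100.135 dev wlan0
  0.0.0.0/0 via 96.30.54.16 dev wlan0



Longest prefix match for 44.176.10.102:
  /28 7.206.172.112: no
  /13 8.64.0.0: no
  /18 44.176.0.0: MATCH
  /24 87.17.50.0: no
  /0 0.0.0.0: MATCH
Selected: next-hop 192.179.108.44 via eth2 (matched /18)


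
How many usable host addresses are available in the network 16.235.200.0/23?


Host bits = 32 - 23 = 9
Total addresses = 2^9 = 512
Usable = total - 2 (network and broadcast)
Usable hosts: 510


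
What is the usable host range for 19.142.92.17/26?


Network: 19.142.92.0
Broadcast: 19.142.92.63
First usable = network + 1
Last usable = broadcast - 1
Range: 19.142.92.1 to 19.142.92.62


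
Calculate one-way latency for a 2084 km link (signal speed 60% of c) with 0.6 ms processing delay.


Speed = 0.6 * 3e5 km/s = 180000 km/s
Propagation delay = 2084 / 180000 = 0.0116 s = 11.5778 ms
Processing delay = 0.6 ms
Total one-way latency = 12.1778 ms


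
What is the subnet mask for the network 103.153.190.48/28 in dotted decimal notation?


/28 means 28 network bits, 4 host bits
Binary: 11111111111111111111111111110000
Mask: 255.255.255.240


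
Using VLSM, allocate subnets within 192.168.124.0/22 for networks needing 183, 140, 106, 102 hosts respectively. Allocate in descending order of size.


183 hosts -> /24 (254 usable): 192.168.124.0/24
140 hosts -> /24 (254 usable): 192.168.125.0/24
106 hosts -> /25 (126 usable): 192.168.126.0/25
102 hosts -> /25 (126 usable): 192.168.126.128/25
Allocation: 192.168.124.0/24 (183 hosts, 254 usable); 192.168.125.0/24 (140 hosts, 254 usable); 192.168.126.0/25 (106 hosts, 126 usable); 192.168.126.128/25 (102 hosts, 126 usable)


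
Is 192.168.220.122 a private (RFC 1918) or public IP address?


RFC 1918 private ranges:
  10.0.0.0/8 (10.0.0.0 - 10.255.255.255)
  172.16.0.0/12 (172.16.0.0 - 172.31.255.255)
  192.168.0.0/16 (192.168.0.0 - 192.168.255.255)
Private (in 192.168.0.0/16)


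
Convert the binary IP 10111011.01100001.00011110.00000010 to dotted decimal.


10111011 = 187
01100001 = 97
00011110 = 30
00000010 = 2
IP: 187.97.30.2


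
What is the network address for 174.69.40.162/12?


IP:   10101110.01000101.00101000.10100010
Mask: 11111111.11110000.00000000.00000000
AND operation:
Net:  10101110.01000000.00000000.00000000
Network: 174.64.0.0/12


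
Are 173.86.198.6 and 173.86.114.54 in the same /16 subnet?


Mask: 255.255.0.0
173.86.198.6 AND mask = 173.86.0.0
173.86.114.54 AND mask = 173.86.0.0
Yes, same subnet (173.86.0.0)


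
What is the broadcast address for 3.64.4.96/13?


Network: 3.64.0.0/13
Host bits = 19
Set all host bits to 1:
Broadcast: 3.71.255.255


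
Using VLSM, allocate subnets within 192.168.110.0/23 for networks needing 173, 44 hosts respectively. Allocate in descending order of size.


173 hosts -> /24 (254 usable): 192.168.110.0/24
44 hosts -> /26 (62 usable): 192.168.111.0/26
Allocation: 192.168.110.0/24 (173 hosts, 254 usable); 192.168.111.0/26 (44 hosts, 62 usable)


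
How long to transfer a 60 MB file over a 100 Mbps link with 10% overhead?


Effective throughput = 100 * (1 - 10/100) = 90 Mbps
File size in Mb = 60 * 8 = 480 Mb
Time = 480 / 90
Time = 5.3333 seconds


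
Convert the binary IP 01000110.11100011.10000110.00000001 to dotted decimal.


01000110 = 70
11100011 = 227
10000110 = 134
00000001 = 1
IP: 70.227.134.1


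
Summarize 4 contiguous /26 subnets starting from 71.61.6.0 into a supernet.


Original prefix: /26
Number of subnets: 4 = 2^2
New prefix = 26 - 2 = 24
Supernet: 71.61.6.0/24


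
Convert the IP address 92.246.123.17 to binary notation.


92 = 01011100
246 = 11110110
123 = 01111011
17 = 00010001
Binary: 01011100.11110110.01111011.00010001


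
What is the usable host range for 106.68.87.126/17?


Network: 106.68.0.0
Broadcast: 106.68.127.255
First usable = network + 1
Last usable = broadcast - 1
Range: 106.68.0.1 to 106.68.127.254


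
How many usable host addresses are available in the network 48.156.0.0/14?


Host bits = 32 - 14 = 18
Total addresses = 2^18 = 262144
Usable = total - 2 (network and broadcast)
Usable hosts: 262142


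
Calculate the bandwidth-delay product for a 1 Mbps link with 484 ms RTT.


BDP = bandwidth * RTT
= 1 Mbps * 484 ms
= 1 * 1e6 * 484 / 1000 bits
= 484000 bits
= 60500 bytes
= 59.082 KB
BDP = 484000 bits (60500 bytes)


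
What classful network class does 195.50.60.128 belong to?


First octet: 195
Binary: 11000011
110xxxxx -> Class C (192-223)
Class C, default mask 255.255.255.0 (/24)


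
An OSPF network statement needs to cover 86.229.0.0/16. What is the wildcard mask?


Subnet mask: 255.255.0.0
Wildcard = 255.255.255.255 - subnet mask
255 - 255 = 0
255 - 255 = 0
255 - 0 = 255
255 - 0 = 255
Wildcard: 0.0.255.255


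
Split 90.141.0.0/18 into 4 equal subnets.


New prefix = 18 + 2 = 20
Each subnet has 4096 addresses
  90.141.0.0/20
  90.141.16.0/20
  90.141.32.0/20
  90.141.48.0/20
Subnets: 90.141.0.0/20, 90.141.16.0/20, 90.141.32.0/20, 90.141.48.0/20


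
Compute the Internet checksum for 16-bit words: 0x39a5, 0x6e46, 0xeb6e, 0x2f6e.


Sum all words (with carry folding):
+ 0x39a5 = 0x39a5
+ 0x6e46 = 0xa7eb
+ 0xeb6e = 0x935a
+ 0x2f6e = 0xc2c8
One's complement: ~0xc2c8
Checksum = 0x3d37


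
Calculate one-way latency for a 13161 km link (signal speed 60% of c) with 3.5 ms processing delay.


Speed = 0.6 * 3e5 km/s = 180000 km/s
Propagation delay = 13161 / 180000 = 0.0731 s = 73.1167 ms
Processing delay = 3.5 ms
Total one-way latency = 76.6167 ms


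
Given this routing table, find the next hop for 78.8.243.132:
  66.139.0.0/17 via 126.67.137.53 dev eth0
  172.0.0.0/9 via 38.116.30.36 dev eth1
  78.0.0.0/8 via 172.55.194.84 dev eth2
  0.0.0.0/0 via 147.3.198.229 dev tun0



Longest prefix match for 78.8.243.132:
  /17 66.139.0.0: no
  /9 172.0.0.0: no
  /8 78.0.0.0: MATCH
  /0 0.0.0.0: MATCH
Selected: next-hop 172.55.194.84 via eth2 (matched /8)


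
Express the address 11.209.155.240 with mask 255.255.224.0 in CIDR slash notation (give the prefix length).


Binary: 11111111.11111111.11100000.00000000
Count leading 1s
Prefix: /19


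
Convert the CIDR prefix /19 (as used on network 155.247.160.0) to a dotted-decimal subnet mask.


/19 means 19 network bits, 13 host bits
Binary: 11111111111111111110000000000000
Mask: 255.255.224.0


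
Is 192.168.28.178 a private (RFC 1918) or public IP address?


RFC 1918 private ranges:
  10.0.0.0/8 (10.0.0.0 - 10.255.255.255)
  172.16.0.0/12 (172.16.0.0 - 172.31.255.255)
  192.168.0.0/16 (192.168.0.0 - 192.168.255.255)
Private (in 192.168.0.0/16)


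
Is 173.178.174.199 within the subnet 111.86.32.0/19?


Subnet network: 111.86.32.0
Test IP AND mask: 173.178.160.0
No, 173.178.174.199 is not in 111.86.32.0/19


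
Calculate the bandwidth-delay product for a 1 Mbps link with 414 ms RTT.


BDP = bandwidth * RTT
= 1 Mbps * 414 ms
= 1 * 1e6 * 414 / 1000 bits
= 414000 bits
= 51750 bytes
= 50.5371 KB
BDP = 414000 bits (51750 bytes)


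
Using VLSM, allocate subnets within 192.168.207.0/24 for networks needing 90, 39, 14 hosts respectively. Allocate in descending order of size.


90 hosts -> /25 (126 usable): 192.168.207.0/25
39 hosts -> /26 (62 usable): 192.168.207.128/26
14 hosts -> /28 (14 usable): 192.168.207.192/28
Allocation: 192.168.207.0/25 (90 hosts, 126 usable); 192.168.207.128/26 (39 hosts, 62 usable); 192.168.207.192/28 (14 hosts, 14 usable)


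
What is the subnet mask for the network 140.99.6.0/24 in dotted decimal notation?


/24 means 24 network bits, 8 host bits
Binary: 11111111111111111111111100000000
Mask: 255.255.255.0


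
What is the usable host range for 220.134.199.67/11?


Network: 220.128.0.0
Broadcast: 220.159.255.255
First usable = network + 1
Last usable = broadcast - 1
Range: 220.128.0.1 to 220.159.255.254


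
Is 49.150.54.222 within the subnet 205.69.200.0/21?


Subnet network: 205.69.200.0
Test IP AND mask: 49.150.48.0
No, 49.150.54.222 is not in 205.69.200.0/21


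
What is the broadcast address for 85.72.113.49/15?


Network: 85.72.0.0/15
Host bits = 17
Set all host bits to 1:
Broadcast: 85.73.255.255


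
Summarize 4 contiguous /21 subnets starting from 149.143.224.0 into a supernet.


Original prefix: /21
Number of subnets: 4 = 2^2
New prefix = 21 - 2 = 19
Supernet: 149.143.224.0/19


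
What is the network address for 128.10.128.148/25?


IP:   10000000.00001010.10000000.10010100
Mask: 11111111.11111111.11111111.10000000
AND operation:
Net:  10000000.00001010.10000000.10000000
Network: 128.10.128.128/25


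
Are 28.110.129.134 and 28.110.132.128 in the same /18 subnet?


Mask: 255.255.192.0
28.110.129.134 AND mask = 28.110.128.0
28.110.132.128 AND mask = 28.110.128.0
Yes, same subnet (28.110.128.0)


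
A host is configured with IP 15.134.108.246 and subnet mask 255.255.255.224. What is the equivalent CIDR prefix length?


Binary: 11111111.11111111.11111111.11100000
Count leading 1s
Prefix: /27


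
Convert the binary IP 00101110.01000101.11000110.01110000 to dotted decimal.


00101110 = 46
01000101 = 69
11000110 = 198
01110000 = 112
IP: 46.69.198.112


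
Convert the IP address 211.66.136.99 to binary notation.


211 = 11010011
66 = 01000010
136 = 10001000
99 = 01100011
Binary: 11010011.01000010.10001000.01100011


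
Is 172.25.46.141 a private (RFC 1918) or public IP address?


RFC 1918 private ranges:
  10.0.0.0/8 (10.0.0.0 - 10.255.255.255)
  172.16.0.0/12 (172.16.0.0 - 172.31.255.255)
  192.168.0.0/16 (192.168.0.0 - 192.168.255.255)
Private (in 172.16.0.0/12)


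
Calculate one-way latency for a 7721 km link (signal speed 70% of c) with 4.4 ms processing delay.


Speed = 0.7 * 3e5 km/s = 210000 km/s
Propagation delay = 7721 / 210000 = 0.0368 s = 36.7667 ms
Processing delay = 4.4 ms
Total one-way latency = 41.1667 ms


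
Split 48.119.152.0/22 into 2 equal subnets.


New prefix = 22 + 1 = 23
Each subnet has 512 addresses
  48.119.152.0/23
  48.119.154.0/23
Subnets: 48.119.152.0/23, 48.119.154.0/23


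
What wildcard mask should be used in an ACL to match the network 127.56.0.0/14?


Subnet mask: 255.252.0.0
Wildcard = 255.255.255.255 - subnet mask
255 - 255 = 0
255 - 252 = 3
255 - 0 = 255
255 - 0 = 255
Wildcard: 0.3.255.255


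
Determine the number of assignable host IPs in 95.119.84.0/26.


Host bits = 32 - 26 = 6
Total addresses = 2^6 = 64
Usable = total - 2 (network and broadcast)
Usable hosts: 62


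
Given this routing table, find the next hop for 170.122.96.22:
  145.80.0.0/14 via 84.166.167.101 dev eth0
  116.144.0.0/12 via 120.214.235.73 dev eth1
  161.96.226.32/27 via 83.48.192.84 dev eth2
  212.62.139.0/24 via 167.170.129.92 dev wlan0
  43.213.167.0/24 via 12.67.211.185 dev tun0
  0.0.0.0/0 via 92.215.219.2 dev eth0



Longest prefix match for 170.122.96.22:
  /14 145.80.0.0: no
  /12 116.144.0.0: no
  /27 161.96.226.32: no
  /24 212.62.139.0: no
  /24 43.213.167.0: no
  /0 0.0.0.0: MATCH
Selected: next-hop 92.215.219.2 via eth0 (matched /0)


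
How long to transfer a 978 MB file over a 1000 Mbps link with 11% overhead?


Effective throughput = 1000 * (1 - 11/100) = 890 Mbps
File size in Mb = 978 * 8 = 7824 Mb
Time = 7824 / 890
Time = 8.791 seconds


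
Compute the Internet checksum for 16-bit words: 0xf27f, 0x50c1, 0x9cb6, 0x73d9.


Sum all words (with carry folding):
+ 0xf27f = 0xf27f
+ 0x50c1 = 0x4341
+ 0x9cb6 = 0xdff7
+ 0x73d9 = 0x53d1
One's complement: ~0x53d1
Checksum = 0xac2e


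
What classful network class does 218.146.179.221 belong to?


First octet: 218
Binary: 11011010
110xxxxx -> Class C (192-223)
Class C, default mask 255.255.255.0 (/24)


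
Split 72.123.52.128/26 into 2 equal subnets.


New prefix = 26 + 1 = 27
Each subnet has 32 addresses
  72.123.52.128/27
  72.123.52.160/27
Subnets: 72.123.52.128/27, 72.123.52.160/27


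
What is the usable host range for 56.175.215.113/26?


Network: 56.175.215.64
Broadcast: 56.175.215.127
First usable = network + 1
Last usable = broadcast - 1
Range: 56.175.215.65 to 56.175.215.126


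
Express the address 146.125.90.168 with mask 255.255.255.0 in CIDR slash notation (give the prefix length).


Binary: 11111111.11111111.11111111.00000000
Count leading 1s
Prefix: /24


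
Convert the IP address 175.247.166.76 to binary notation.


175 = 10101111
247 = 11110111
166 = 10100110
76 = 01001100
Binary: 10101111.11110111.10100110.01001100


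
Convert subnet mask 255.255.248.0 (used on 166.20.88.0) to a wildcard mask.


Subnet mask: 255.255.248.0
Wildcard = 255.255.255.255 - subnet mask
255 - 255 = 0
255 - 255 = 0
255 - 248 = 7
255 - 0 = 255
Wildcard: 0.0.7.255


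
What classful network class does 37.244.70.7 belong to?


First octet: 37
Binary: 00100101
0xxxxxxx -> Class A (1-126)
Class A, default mask 255.0.0.0 (/8)


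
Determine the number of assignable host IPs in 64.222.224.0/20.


Host bits = 32 - 20 = 12
Total addresses = 2^12 = 4096
Usable = total - 2 (network and broadcast)
Usable hosts: 4094


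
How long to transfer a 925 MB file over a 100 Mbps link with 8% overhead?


Effective throughput = 100 * (1 - 8/100) = 92 Mbps
File size in Mb = 925 * 8 = 7400 Mb
Time = 7400 / 92
Time = 80.4348 seconds


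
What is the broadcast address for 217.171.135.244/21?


Network: 217.171.128.0/21
Host bits = 11
Set all host bits to 1:
Broadcast: 217.171.135.255


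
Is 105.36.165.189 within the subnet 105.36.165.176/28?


Subnet network: 105.36.165.176
Test IP AND mask: 105.36.165.176
Yes, 105.36.165.189 is in 105.36.165.176/28


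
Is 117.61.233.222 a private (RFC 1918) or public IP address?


RFC 1918 private ranges:
  10.0.0.0/8 (10.0.0.0 - 10.255.255.255)
  172.16.0.0/12 (172.16.0.0 - 172.31.255.255)
  192.168.0.0/16 (192.168.0.0 - 192.168.255.255)
Public (not in any RFC 1918 range)


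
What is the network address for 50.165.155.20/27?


IP:   00110010.10100101.10011011.00010100
Mask: 11111111.11111111.11111111.11100000
AND operation:
Net:  00110010.10100101.10011011.00000000
Network: 50.165.155.0/27


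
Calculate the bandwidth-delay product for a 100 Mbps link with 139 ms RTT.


BDP = bandwidth * RTT
= 100 Mbps * 139 ms
= 100 * 1e6 * 139 / 1000 bits
= 13900000 bits
= 1737500 bytes
= 1696.7773 KB
BDP = 13900000 bits (1737500 bytes)


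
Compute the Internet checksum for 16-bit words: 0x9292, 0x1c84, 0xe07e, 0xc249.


Sum all words (with carry folding):
+ 0x9292 = 0x9292
+ 0x1c84 = 0xaf16
+ 0xe07e = 0x8f95
+ 0xc249 = 0x51df
One's complement: ~0x51df
Checksum = 0xae20


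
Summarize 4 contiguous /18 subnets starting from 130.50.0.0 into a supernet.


Original prefix: /18
Number of subnets: 4 = 2^2
New prefix = 18 - 2 = 16
Supernet: 130.50.0.0/16


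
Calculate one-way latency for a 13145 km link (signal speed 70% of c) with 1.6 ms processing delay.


Speed = 0.7 * 3e5 km/s = 210000 km/s
Propagation delay = 13145 / 210000 = 0.0626 s = 62.5952 ms
Processing delay = 1.6 ms
Total one-way latency = 64.1952 ms


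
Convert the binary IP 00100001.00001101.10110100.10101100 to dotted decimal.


00100001 = 33
00001101 = 13
10110100 = 180
10101100 = 172
IP: 33.13.180.172


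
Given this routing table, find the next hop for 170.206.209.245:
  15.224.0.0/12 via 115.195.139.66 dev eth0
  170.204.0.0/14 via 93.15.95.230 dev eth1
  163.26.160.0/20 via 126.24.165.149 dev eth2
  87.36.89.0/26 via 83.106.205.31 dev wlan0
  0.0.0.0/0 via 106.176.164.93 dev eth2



Longest prefix match for 170.206.209.245:
  /12 15.224.0.0: no
  /14 170.204.0.0: MATCH
  /20 163.26.160.0: no
  /26 87.36.89.0: no
  /0 0.0.0.0: MATCH
Selected: next-hop 93.15.95.230 via eth1 (matched /14)


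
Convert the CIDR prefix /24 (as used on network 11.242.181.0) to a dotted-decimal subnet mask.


/24 means 24 network bits, 8 host bits
Binary: 11111111111111111111111100000000
Mask: 255.255.255.0


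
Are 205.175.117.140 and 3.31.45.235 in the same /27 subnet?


Mask: 255.255.255.224
205.175.117.140 AND mask = 205.175.117.128
3.31.45.235 AND mask = 3.31.45.224
No, different subnets (205.175.117.128 vs 3.31.45.224)


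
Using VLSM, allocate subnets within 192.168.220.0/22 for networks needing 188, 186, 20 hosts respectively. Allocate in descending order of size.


188 hosts -> /24 (254 usable): 192.168.220.0/24
186 hosts -> /24 (254 usable): 192.168.221.0/24
20 hosts -> /27 (30 usable): 192.168.222.0/27
Allocation: 192.168.220.0/24 (188 hosts, 254 usable); 192.168.221.0/24 (186 hosts, 254 usable); 192.168.222.0/27 (20 hosts, 30 usable)


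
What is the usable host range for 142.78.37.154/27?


Network: 142.78.37.128
Broadcast: 142.78.37.159
First usable = network + 1
Last usable = broadcast - 1
Range: 142.78.37.129 to 142.78.37.158


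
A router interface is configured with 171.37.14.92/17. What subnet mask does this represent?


/17 means 17 network bits, 15 host bits
Binary: 11111111111111111000000000000000
Mask: 255.255.128.0


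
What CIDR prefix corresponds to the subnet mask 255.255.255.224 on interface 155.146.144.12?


Binary: 11111111.11111111.11111111.11100000
Count leading 1s
Prefix: /27


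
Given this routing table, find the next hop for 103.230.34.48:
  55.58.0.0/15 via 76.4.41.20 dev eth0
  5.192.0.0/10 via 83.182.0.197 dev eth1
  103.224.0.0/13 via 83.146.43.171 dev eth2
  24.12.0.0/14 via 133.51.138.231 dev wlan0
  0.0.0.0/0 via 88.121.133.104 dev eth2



Longest prefix match for 103.230.34.48:
  /15 55.58.0.0: no
  /10 5.192.0.0: no
  /13 103.224.0.0: MATCH
  /14 24.12.0.0: no
  /0 0.0.0.0: MATCH
Selected: next-hop 83.146.43.171 via eth2 (matched /13)


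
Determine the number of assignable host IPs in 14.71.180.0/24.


Host bits = 32 - 24 = 8
Total addresses = 2^8 = 256
Usable = total - 2 (network and broadcast)
Usable hosts: 254


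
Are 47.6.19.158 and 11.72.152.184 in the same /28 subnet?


Mask: 255.255.255.240
47.6.19.158 AND mask = 47.6.19.144
11.72.152.184 AND mask = 11.72.152.176
No, different subnets (47.6.19.144 vs 11.72.152.176)


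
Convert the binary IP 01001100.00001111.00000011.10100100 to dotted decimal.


01001100 = 76
00001111 = 15
00000011 = 3
10100100 = 164
IP: 76.15.3.164


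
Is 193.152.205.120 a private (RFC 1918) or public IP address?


RFC 1918 private ranges:
  10.0.0.0/8 (10.0.0.0 - 10.255.255.255)
  172.16.0.0/12 (172.16.0.0 - 172.31.255.255)
  192.168.0.0/16 (192.168.0.0 - 192.168.255.255)
Public (not in any RFC 1918 range)


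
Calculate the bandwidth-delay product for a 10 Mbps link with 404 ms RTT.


BDP = bandwidth * RTT
= 10 Mbps * 404 ms
= 10 * 1e6 * 404 / 1000 bits
= 4040000 bits
= 505000 bytes
= 493.1641 KB
BDP = 4040000 bits (505000 bytes)


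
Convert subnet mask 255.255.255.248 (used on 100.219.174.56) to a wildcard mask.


Subnet mask: 255.255.255.248
Wildcard = 255.255.255.255 - subnet mask
255 - 255 = 0
255 - 255 = 0
255 - 255 = 0
255 - 248 = 7
Wildcard: 0.0.0.7


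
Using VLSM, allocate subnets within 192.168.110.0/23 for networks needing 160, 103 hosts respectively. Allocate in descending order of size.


160 hosts -> /24 (254 usable): 192.168.110.0/24
103 hosts -> /25 (126 usable): 192.168.111.0/25
Allocation: 192.168.110.0/24 (160 hosts, 254 usable); 192.168.111.0/25 (103 hosts, 126 usable)


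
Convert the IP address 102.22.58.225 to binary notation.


102 = 01100110
22 = 00010110
58 = 00111010
225 = 11100001
Binary: 01100110.00010110.00111010.11100001


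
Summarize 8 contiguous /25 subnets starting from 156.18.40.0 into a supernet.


Original prefix: /25
Number of subnets: 8 = 2^3
New prefix = 25 - 3 = 22
Supernet: 156.18.40.0/22


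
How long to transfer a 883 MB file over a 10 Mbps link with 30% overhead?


Effective throughput = 10 * (1 - 30/100) = 7 Mbps
File size in Mb = 883 * 8 = 7064 Mb
Time = 7064 / 7
Time = 1009.1429 seconds


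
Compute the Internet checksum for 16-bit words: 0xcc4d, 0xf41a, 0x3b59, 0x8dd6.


Sum all words (with carry folding):
+ 0xcc4d = 0xcc4d
+ 0xf41a = 0xc068
+ 0x3b59 = 0xfbc1
+ 0x8dd6 = 0x8998
One's complement: ~0x8998
Checksum = 0x7667


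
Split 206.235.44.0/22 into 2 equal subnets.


New prefix = 22 + 1 = 23
Each subnet has 512 addresses
  206.235.44.0/23
  206.235.46.0/23
Subnets: 206.235.44.0/23, 206.235.46.0/23


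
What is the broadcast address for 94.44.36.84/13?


Network: 94.40.0.0/13
Host bits = 19
Set all host bits to 1:
Broadcast: 94.47.255.255


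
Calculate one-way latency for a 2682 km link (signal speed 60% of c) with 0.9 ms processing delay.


Speed = 0.6 * 3e5 km/s = 180000 km/s
Propagation delay = 2682 / 180000 = 0.0149 s = 14.9 ms
Processing delay = 0.9 ms
Total one-way latency = 15.8 ms


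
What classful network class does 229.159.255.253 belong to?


First octet: 229
Binary: 11100101
1110xxxx -> Class D (224-239)
Class D (multicast), default mask N/A


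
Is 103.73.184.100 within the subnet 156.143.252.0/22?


Subnet network: 156.143.252.0
Test IP AND mask: 103.73.184.0
No, 103.73.184.100 is not in 156.143.252.0/22


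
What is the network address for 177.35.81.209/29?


IP:   10110001.00100011.01010001.11010001
Mask: 11111111.11111111.11111111.11111000
AND operation:
Net:  10110001.00100011.01010001.11010000
Network: 177.35.81.208/29


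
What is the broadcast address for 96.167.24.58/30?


Network: 96.167.24.56/30
Host bits = 2
Set all host bits to 1:
Broadcast: 96.167.24.59


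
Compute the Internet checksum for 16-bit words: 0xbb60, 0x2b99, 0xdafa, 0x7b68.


Sum all words (with carry folding):
+ 0xbb60 = 0xbb60
+ 0x2b99 = 0xe6f9
+ 0xdafa = 0xc1f4
+ 0x7b68 = 0x3d5d
One's complement: ~0x3d5d
Checksum = 0xc2a2


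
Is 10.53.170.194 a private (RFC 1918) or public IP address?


RFC 1918 private ranges:
  10.0.0.0/8 (10.0.0.0 - 10.255.255.255)
  172.16.0.0/12 (172.16.0.0 - 172.31.255.255)
  192.168.0.0/16 (192.168.0.0 - 192.168.255.255)
Private (in 10.0.0.0/8)
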